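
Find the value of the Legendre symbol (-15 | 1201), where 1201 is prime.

First reduce: -15 ≡ 1186 (mod 1201).
Pull out 2: since 1201 ≡ 1 (mod 8), (2/1201) = +1.
Reciprocity: 593 ≡ 1 and 1201 ≡ 1 (mod 4), so (593/1201) = +(1201/593).
Reduce top mod 593: now compute (15/593).
Reciprocity: 15 ≡ 3 and 593 ≡ 1 (mod 4), so (15/593) = +(593/15).
Reduce top mod 15: now compute (8/15).
Pull out 2^3: since 15 ≡ 7 (mod 8), (2/15) = +1, so (2/15)^3 = +1.
Reached (1/15) = 1. Collecting the sign flips along the way, the symbol is +1.

1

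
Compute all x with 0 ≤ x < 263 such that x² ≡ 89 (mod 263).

103, 160

Since 263 ≡ 3 (mod 4), a square root of 89 is 89^((263+1)/4) = 89^66 mod 263.
Repeated squaring: 89^2≡31, 89^4≡172, 89^8≡128, 89^16≡78, 89^32≡35, 89^64≡173 (mod 263).
89^66 = 89^(64+2) ≡ 103 (mod 263).
Check: 103² = 10609 ≡ 89 (mod 263). The two roots are 103 and 160.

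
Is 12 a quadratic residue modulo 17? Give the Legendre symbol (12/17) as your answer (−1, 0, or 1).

-1

Pull out 2^2: since 17 ≡ 1 (mod 8), (2/17) = +1, so (2/17)^2 = +1.
Reciprocity: 3 ≡ 3 and 17 ≡ 1 (mod 4), so (3/17) = +(17/3).
Reduce top mod 3: now compute (2/3).
Pull out 2: since 3 ≡ 3 (mod 8), (2/3) = -1.
Reached (1/3) = 1. Collecting the sign flips along the way, the symbol is -1.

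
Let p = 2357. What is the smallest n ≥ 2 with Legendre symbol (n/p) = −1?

2

(2/2357) = −1, so 2 is the smallest positive non-residue mod 2357.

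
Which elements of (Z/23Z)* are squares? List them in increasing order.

1,2,3,4,6,8,9,12,13,16,18

Square k = 1,…,11 (k and 23−k give the same square):
1²=1, 2²=4, 3²=9, 4²=16, 5²≡2, 6²≡13, 7²≡3, 8²≡18, 9²≡12, 10²≡8, 11²≡6 (mod 23).
So the quadratic residues mod 23 are {1, 2, 3, 4, 6, 8, 9, 12, 13, 16, 18}.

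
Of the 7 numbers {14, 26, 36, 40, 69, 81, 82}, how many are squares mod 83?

(14/83) = -1 → non-residue.
(26/83) = +1 → QR.
(36/83) = +1 → QR.
(40/83) = +1 → QR.
(69/83) = +1 → QR.
(81/83) = +1 → QR.
(82/83) = -1 → non-residue.
Total quadratic residues among the 7: 5.

5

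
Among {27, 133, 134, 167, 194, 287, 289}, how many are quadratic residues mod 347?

6

(27/347) = +1 → QR.
(133/347) = +1 → QR.
(134/347) = -1 → non-residue.
(167/347) = +1 → QR.
(194/347) = +1 → QR.
(287/347) = +1 → QR.
(289/347) = +1 → QR.
Total quadratic residues among the 7: 6.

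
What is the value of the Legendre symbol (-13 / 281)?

First reduce: -13 ≡ 268 (mod 281).
Pull out 2^2: since 281 ≡ 1 (mod 8), (2/281) = +1, so (2/281)^2 = +1.
Reciprocity: 67 ≡ 3 and 281 ≡ 1 (mod 4), so (67/281) = +(281/67).
Reduce top mod 67: now compute (13/67).
Reciprocity: 13 ≡ 1 and 67 ≡ 3 (mod 4), so (13/67) = +(67/13).
Reduce top mod 13: now compute (2/13).
Pull out 2: since 13 ≡ 5 (mod 8), (2/13) = -1.
Reached (1/13) = 1. Collecting the sign flips along the way, the symbol is -1.

-1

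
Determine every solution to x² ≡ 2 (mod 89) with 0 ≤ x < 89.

89 ≡ 1 (mod 4), so we find a root by search.
Trying successive values, 25² = 625 ≡ 2 (mod 89). The other root is 89 − 25 = 64.

25, 64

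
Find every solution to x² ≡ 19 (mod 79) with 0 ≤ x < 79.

16, 63

Since 79 ≡ 3 (mod 4), a square root of 19 is 19^((79+1)/4) = 19^20 mod 79.
Repeated squaring: 19^2≡45, 19^4≡50, 19^8≡51, 19^16≡73 (mod 79).
19^20 = 19^(16+4) ≡ 16 (mod 79).
Check: 16² = 256 ≡ 19 (mod 79). The two roots are 16 and 63.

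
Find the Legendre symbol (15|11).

First reduce: 15 ≡ 4 (mod 11).
Pull out 2^2: since 11 ≡ 3 (mod 8), (2/11) = -1, so (2/11)^2 = +1.
Reached (1/11) = 1. Collecting the sign flips along the way, the symbol is +1.

1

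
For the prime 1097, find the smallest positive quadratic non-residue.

3

(2/1097) = +1, so 2 is a residue.
(3/1097) = −1, so 3 is the smallest positive non-residue mod 1097.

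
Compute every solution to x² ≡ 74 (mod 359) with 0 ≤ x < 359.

Since 359 ≡ 3 (mod 4), a square root of 74 is 74^((359+1)/4) = 74^90 mod 359.
Repeated squaring: 74^2≡91, 74^4≡24, 74^8≡217, 74^16≡60, 74^32≡10, 74^64≡100 (mod 359).
74^90 = 74^(64+16+8+2) ≡ 153 (mod 359).
Check: 153² = 23409 ≡ 74 (mod 359). The two roots are 153 and 206.

153, 206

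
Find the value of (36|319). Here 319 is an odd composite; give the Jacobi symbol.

Pull out 2^2: since 319 ≡ 7 (mod 8), (2/319) = +1, so (2/319)^2 = +1.
Reciprocity: 9 ≡ 1 and 319 ≡ 3 (mod 4), so (9/319) = +(319/9).
Reduce top mod 9: now compute (4/9).
Pull out 2^2: since 9 ≡ 1 (mod 8), (2/9) = +1, so (2/9)^2 = +1.
Reached (1/9) = 1. Collecting the sign flips along the way, the symbol is +1.

1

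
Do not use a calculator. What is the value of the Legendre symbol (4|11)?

Pull out 2^2: since 11 ≡ 3 (mod 8), (2/11) = -1, so (2/11)^2 = +1.
Reached (1/11) = 1. Collecting the sign flips along the way, the symbol is +1.

1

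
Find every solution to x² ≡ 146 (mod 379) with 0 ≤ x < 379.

Since 379 ≡ 3 (mod 4), a square root of 146 is 146^((379+1)/4) = 146^95 mod 379.
Repeated squaring: 146^2≡92, 146^4≡126, 146^8≡337, 146^16≡248, 146^32≡106, 146^64≡245 (mod 379).
146^95 = 146^(64+16+8+4+2+1) ≡ 100 (mod 379).
Check: 100² = 10000 ≡ 146 (mod 379). The two roots are 100 and 279.

100, 279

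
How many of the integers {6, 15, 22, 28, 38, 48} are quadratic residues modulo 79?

(6/79) = -1 → non-residue.
(15/79) = -1 → non-residue.
(22/79) = +1 → QR.
(28/79) = -1 → non-residue.
(38/79) = +1 → QR.
(48/79) = -1 → non-residue.
Total quadratic residues among the 6: 2.

2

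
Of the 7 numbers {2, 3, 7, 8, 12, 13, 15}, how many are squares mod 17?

(2/17) = +1 → QR.
(3/17) = -1 → non-residue.
(7/17) = -1 → non-residue.
(8/17) = +1 → QR.
(12/17) = -1 → non-residue.
(13/17) = +1 → QR.
(15/17) = +1 → QR.
Total quadratic residues among the 7: 4.

4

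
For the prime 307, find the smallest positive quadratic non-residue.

2

(2/307) = −1, so 2 is the smallest positive non-residue mod 307.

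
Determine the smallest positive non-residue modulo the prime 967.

3

(2/967) = +1, so 2 is a residue.
(3/967) = −1, so 3 is the smallest positive non-residue mod 967.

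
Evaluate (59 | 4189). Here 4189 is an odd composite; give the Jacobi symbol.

0

Reciprocity: 59 ≡ 3 and 4189 ≡ 1 (mod 4), so (59/4189) = +(4189/59).
Reduce top mod 59: now compute (0/59).
Top reduces to 0: gcd > 1, so the symbol is 0.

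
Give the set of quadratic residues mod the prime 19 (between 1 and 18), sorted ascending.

1,4,5,6,7,9,11,16,17

Square k = 1,…,9 (k and 19−k give the same square):
1²=1, 2²=4, 3²=9, 4²=16, 5²≡6, 6²≡17, 7²≡11, 8²≡7, 9²≡5 (mod 19).
So the quadratic residues mod 19 are {1, 4, 5, 6, 7, 9, 11, 16, 17}.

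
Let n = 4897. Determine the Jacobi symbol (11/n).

Reciprocity: 11 ≡ 3 and 4897 ≡ 1 (mod 4), so (11/4897) = +(4897/11).
Reduce top mod 11: now compute (2/11).
Pull out 2: since 11 ≡ 3 (mod 8), (2/11) = -1.
Reached (1/11) = 1. Collecting the sign flips along the way, the symbol is -1.

-1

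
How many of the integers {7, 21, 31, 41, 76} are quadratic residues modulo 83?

4

(7/83) = +1 → QR.
(21/83) = +1 → QR.
(31/83) = +1 → QR.
(41/83) = +1 → QR.
(76/83) = -1 → non-residue.
Total quadratic residues among the 5: 4.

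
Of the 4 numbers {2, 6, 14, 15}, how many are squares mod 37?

(2/37) = -1 → non-residue.
(6/37) = -1 → non-residue.
(14/37) = -1 → non-residue.
(15/37) = -1 → non-residue.
Total quadratic residues among the 4: 0.

0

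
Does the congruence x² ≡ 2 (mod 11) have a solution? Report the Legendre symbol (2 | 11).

Pull out 2: since 11 ≡ 3 (mod 8), (2/11) = -1.
Reached (1/11) = 1. Collecting the sign flips along the way, the symbol is -1.

-1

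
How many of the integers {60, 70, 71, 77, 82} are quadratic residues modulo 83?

2

(60/83) = -1 → non-residue.
(70/83) = +1 → QR.
(71/83) = -1 → non-residue.
(77/83) = +1 → QR.
(82/83) = -1 → non-residue.
Total quadratic residues among the 5: 2.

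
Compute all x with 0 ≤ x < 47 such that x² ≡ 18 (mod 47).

Since 47 ≡ 3 (mod 4), a square root of 18 is 18^((47+1)/4) = 18^12 mod 47.
Repeated squaring: 18^2≡42, 18^4≡25, 18^8≡14 (mod 47).
18^12 = 18^(8+4) ≡ 21 (mod 47).
Check: 21² = 441 ≡ 18 (mod 47). The two roots are 21 and 26.

21, 26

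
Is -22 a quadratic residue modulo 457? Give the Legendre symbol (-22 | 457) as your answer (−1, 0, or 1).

-1

First reduce: -22 ≡ 435 (mod 457).
Reciprocity: 435 ≡ 3 and 457 ≡ 1 (mod 4), so (435/457) = +(457/435).
Reduce top mod 435: now compute (22/435).
Pull out 2: since 435 ≡ 3 (mod 8), (2/435) = -1.
Reciprocity: 11 ≡ 3 and 435 ≡ 3 (mod 4), so (11/435) = −(435/11).
Reduce top mod 11: now compute (6/11).
Pull out 2: since 11 ≡ 3 (mod 8), (2/11) = -1.
Reciprocity: 3 ≡ 3 and 11 ≡ 3 (mod 4), so (3/11) = −(11/3).
Reduce top mod 3: now compute (2/3).
Pull out 2: since 3 ≡ 3 (mod 8), (2/3) = -1.
Reached (1/3) = 1. Collecting the sign flips along the way, the symbol is -1.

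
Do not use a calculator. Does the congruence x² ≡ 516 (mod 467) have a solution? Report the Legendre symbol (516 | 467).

1

First reduce: 516 ≡ 49 (mod 467).
Reciprocity: 49 ≡ 1 and 467 ≡ 3 (mod 4), so (49/467) = +(467/49).
Reduce top mod 49: now compute (26/49).
Pull out 2: since 49 ≡ 1 (mod 8), (2/49) = +1.
Reciprocity: 13 ≡ 1 and 49 ≡ 1 (mod 4), so (13/49) = +(49/13).
Reduce top mod 13: now compute (10/13).
Pull out 2: since 13 ≡ 5 (mod 8), (2/13) = -1.
Reciprocity: 5 ≡ 1 and 13 ≡ 1 (mod 4), so (5/13) = +(13/5).
Reduce top mod 5: now compute (3/5).
Reciprocity: 3 ≡ 3 and 5 ≡ 1 (mod 4), so (3/5) = +(5/3).
Reduce top mod 3: now compute (2/3).
Pull out 2: since 3 ≡ 3 (mod 8), (2/3) = -1.
Reached (1/3) = 1. Collecting the sign flips along the way, the symbol is +1.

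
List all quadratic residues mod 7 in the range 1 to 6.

1,2,4

Square k = 1,…,3 (k and 7−k give the same square):
1²=1, 2²=4, 3²≡2 (mod 7).
So the quadratic residues mod 7 are {1, 2, 4}.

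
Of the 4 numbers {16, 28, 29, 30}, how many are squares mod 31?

(16/31) = +1 → QR.
(28/31) = +1 → QR.
(29/31) = -1 → non-residue.
(30/31) = -1 → non-residue.
Total quadratic residues among the 4: 2.

2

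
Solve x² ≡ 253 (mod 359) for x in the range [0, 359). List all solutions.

Since 359 ≡ 3 (mod 4), a square root of 253 is 253^((359+1)/4) = 253^90 mod 359.
Repeated squaring: 253^2≡107, 253^4≡320, 253^8≡85, 253^16≡45, 253^32≡230, 253^64≡127 (mod 359).
253^90 = 253^(64+16+8+2) ≡ 110 (mod 359).
Check: 110² = 12100 ≡ 253 (mod 359). The two roots are 110 and 249.

110, 249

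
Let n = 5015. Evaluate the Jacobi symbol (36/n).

1

Pull out 2^2: since 5015 ≡ 7 (mod 8), (2/5015) = +1, so (2/5015)^2 = +1.
Reciprocity: 9 ≡ 1 and 5015 ≡ 3 (mod 4), so (9/5015) = +(5015/9).
Reduce top mod 9: now compute (2/9).
Pull out 2: since 9 ≡ 1 (mod 8), (2/9) = +1.
Reached (1/9) = 1. Collecting the sign flips along the way, the symbol is +1.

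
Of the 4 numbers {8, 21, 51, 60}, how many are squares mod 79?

3

(8/79) = +1 → QR.
(21/79) = +1 → QR.
(51/79) = +1 → QR.
(60/79) = -1 → non-residue.
Total quadratic residues among the 4: 3.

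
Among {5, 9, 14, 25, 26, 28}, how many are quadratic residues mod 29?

(5/29) = +1 → QR.
(9/29) = +1 → QR.
(14/29) = -1 → non-residue.
(25/29) = +1 → QR.
(26/29) = -1 → non-residue.
(28/29) = +1 → QR.
Total quadratic residues among the 6: 4.

4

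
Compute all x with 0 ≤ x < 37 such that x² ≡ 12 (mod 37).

37 ≡ 1 (mod 4), so we find a root by search.
Trying successive values, 7² = 49 ≡ 12 (mod 37). The other root is 37 − 7 = 30.

7, 30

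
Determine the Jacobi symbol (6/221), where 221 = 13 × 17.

Pull out 2: since 221 ≡ 5 (mod 8), (2/221) = -1.
Reciprocity: 3 ≡ 3 and 221 ≡ 1 (mod 4), so (3/221) = +(221/3).
Reduce top mod 3: now compute (2/3).
Pull out 2: since 3 ≡ 3 (mod 8), (2/3) = -1.
Reached (1/3) = 1. Collecting the sign flips along the way, the symbol is +1.

1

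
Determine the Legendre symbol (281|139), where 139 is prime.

-1

First reduce: 281 ≡ 3 (mod 139).
Reciprocity: 3 ≡ 3 and 139 ≡ 3 (mod 4), so (3/139) = −(139/3).
Reduce top mod 3: now compute (1/3).
Reached (1/3) = 1. Collecting the sign flips along the way, the symbol is -1.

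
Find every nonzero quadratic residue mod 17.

1,2,4,8,9,13,15,16

Square k = 1,…,8 (k and 17−k give the same square):
1²=1, 2²=4, 3²=9, 4²=16, 5²≡8, 6²≡2, 7²≡15, 8²≡13 (mod 17).
So the quadratic residues mod 17 are {1, 2, 4, 8, 9, 13, 15, 16}.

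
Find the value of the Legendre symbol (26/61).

Pull out 2: since 61 ≡ 5 (mod 8), (2/61) = -1.
Reciprocity: 13 ≡ 1 and 61 ≡ 1 (mod 4), so (13/61) = +(61/13).
Reduce top mod 13: now compute (9/13).
Reciprocity: 9 ≡ 1 and 13 ≡ 1 (mod 4), so (9/13) = +(13/9).
Reduce top mod 9: now compute (4/9).
Pull out 2^2: since 9 ≡ 1 (mod 8), (2/9) = +1, so (2/9)^2 = +1.
Reached (1/9) = 1. Collecting the sign flips along the way, the symbol is -1.

-1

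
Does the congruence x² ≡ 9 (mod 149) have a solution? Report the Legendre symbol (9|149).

1

Euler's criterion: (9/149) ≡ 9^74 (mod 149).
9^2 ≡ 81 (mod 149)
9^4 ≡ 5 (mod 149)
9^8 ≡ 25 (mod 149)
9^16 ≡ 29 (mod 149)
9^32 ≡ 96 (mod 149)
9^64 ≡ 127 (mod 149)
9^74 = 9^(64+8+2) ≡ 1 (mod 149).
Result is 1, so (9/149) = 1.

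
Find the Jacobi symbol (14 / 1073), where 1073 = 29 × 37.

1

Pull out 2: since 1073 ≡ 1 (mod 8), (2/1073) = +1.
Reciprocity: 7 ≡ 3 and 1073 ≡ 1 (mod 4), so (7/1073) = +(1073/7).
Reduce top mod 7: now compute (2/7).
Pull out 2: since 7 ≡ 7 (mod 8), (2/7) = +1.
Reached (1/7) = 1. Collecting the sign flips along the way, the symbol is +1.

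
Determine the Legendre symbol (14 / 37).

Euler's criterion: (14/37) ≡ 14^18 (mod 37).
14^2 ≡ 11 (mod 37)
14^4 ≡ 10 (mod 37)
14^8 ≡ 26 (mod 37)
14^16 ≡ 10 (mod 37)
14^18 = 14^(16+2) ≡ 36 (mod 37).
Result is 36 ≡ −1, so (14/37) = −1.

-1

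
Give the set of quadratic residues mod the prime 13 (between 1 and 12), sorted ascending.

Square k = 1,…,6 (k and 13−k give the same square):
1²=1, 2²=4, 3²=9, 4²≡3, 5²≡12, 6²≡10 (mod 13).
So the quadratic residues mod 13 are {1, 3, 4, 9, 10, 12}.

1,3,4,9,10,12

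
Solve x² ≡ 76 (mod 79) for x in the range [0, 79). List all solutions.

32, 47

Since 79 ≡ 3 (mod 4), a square root of 76 is 76^((79+1)/4) = 76^20 mod 79.
Repeated squaring: 76^2≡9, 76^4≡2, 76^8≡4, 76^16≡16 (mod 79).
76^20 = 76^(16+4) ≡ 32 (mod 79).
Check: 32² = 1024 ≡ 76 (mod 79). The two roots are 32 and 47.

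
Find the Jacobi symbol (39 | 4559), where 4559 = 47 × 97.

1

Reciprocity: 39 ≡ 3 and 4559 ≡ 3 (mod 4), so (39/4559) = −(4559/39).
Reduce top mod 39: now compute (35/39).
Reciprocity: 35 ≡ 3 and 39 ≡ 3 (mod 4), so (35/39) = −(39/35).
Reduce top mod 35: now compute (4/35).
Pull out 2^2: since 35 ≡ 3 (mod 8), (2/35) = -1, so (2/35)^2 = +1.
Reached (1/35) = 1. Collecting the sign flips along the way, the symbol is +1.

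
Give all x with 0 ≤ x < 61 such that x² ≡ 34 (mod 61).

20, 41

61 ≡ 1 (mod 4), so we find a root by search.
Trying successive values, 20² = 400 ≡ 34 (mod 61). The other root is 61 − 20 = 41.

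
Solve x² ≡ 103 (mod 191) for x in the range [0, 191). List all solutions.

Since 191 ≡ 3 (mod 4), a square root of 103 is 103^((191+1)/4) = 103^48 mod 191.
Repeated squaring: 103^2≡104, 103^4≡120, 103^8≡75, 103^16≡86, 103^32≡138 (mod 191).
103^48 = 103^(32+16) ≡ 26 (mod 191).
Check: 26² = 676 ≡ 103 (mod 191). The two roots are 26 and 165.

26, 165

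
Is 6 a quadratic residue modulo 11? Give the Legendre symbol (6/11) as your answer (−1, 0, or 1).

-1

Euler's criterion: (6/11) ≡ 6^5 (mod 11).
6^2 ≡ 3 (mod 11)
6^4 ≡ 9 (mod 11)
6^5 = 6^(4+1) ≡ 10 (mod 11).
Result is 10 ≡ −1, so (6/11) = −1.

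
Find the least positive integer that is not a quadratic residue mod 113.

3

(2/113) = +1, so 2 is a residue.
(3/113) = −1, so 3 is the smallest positive non-residue mod 113.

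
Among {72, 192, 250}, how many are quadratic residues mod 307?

(72/307) = -1 → non-residue.
(192/307) = -1 → non-residue.
(250/307) = +1 → QR.
Total quadratic residues among the 3: 1.

1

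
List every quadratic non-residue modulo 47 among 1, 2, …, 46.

5,10,11,13,15,19,20,22,23,26,29,30,31,33,35,38,39,40,41,43,44,45,46

Square k = 1,…,23 (k and 47−k give the same square):
1²=1, 2²=4, 3²=9, 4²=16, 5²=25, 6²=36, 7²≡2, 8²≡17, 9²≡34, 10²≡6, 11²≡27, 12²≡3, 13²≡28, 14²≡8, 15²≡37, 16²≡21, 17²≡7, 18²≡42, 19²≡32, 20²≡24, 21²≡18, 22²≡14, 23²≡12 (mod 47).
The residues are {1, 2, 3, 4, 6, 7, 8, 9, 12, 14, 16, 17, 18, 21, 24, 25, 27, 28, 32, 34, 36, 37, 42}; the non-residues are the remaining 23 nonzero classes.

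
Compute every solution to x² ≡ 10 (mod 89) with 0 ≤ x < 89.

89 ≡ 1 (mod 4), so we find a root by search.
Trying successive values, 30² = 900 ≡ 10 (mod 89). The other root is 89 − 30 = 59.

30, 59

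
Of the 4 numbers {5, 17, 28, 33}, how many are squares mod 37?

2

(5/37) = -1 → non-residue.
(17/37) = -1 → non-residue.
(28/37) = +1 → QR.
(33/37) = +1 → QR.
Total quadratic residues among the 4: 2.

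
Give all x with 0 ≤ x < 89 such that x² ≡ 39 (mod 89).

22, 67

89 ≡ 1 (mod 4), so we find a root by search.
Trying successive values, 22² = 484 ≡ 39 (mod 89). The other root is 89 − 22 = 67.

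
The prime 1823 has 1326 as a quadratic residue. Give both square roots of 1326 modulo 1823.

Since 1823 ≡ 3 (mod 4), a square root of 1326 is 1326^((1823+1)/4) = 1326^456 mod 1823.
Repeated squaring: 1326^2≡904, 1326^4≡512, 1326^8≡1455, 1326^16≡522, 1326^32≡857, 1326^64≡1603, 1326^128≡1002, 1326^256≡1354 (mod 1823).
1326^456 = 1326^(256+128+64+8) ≡ 882 (mod 1823).
Check: 882² = 777924 ≡ 1326 (mod 1823). The two roots are 882 and 941.

882, 941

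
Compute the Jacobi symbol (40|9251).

-1

Pull out 2^3: since 9251 ≡ 3 (mod 8), (2/9251) = -1, so (2/9251)^3 = -1.
Reciprocity: 5 ≡ 1 and 9251 ≡ 3 (mod 4), so (5/9251) = +(9251/5).
Reduce top mod 5: now compute (1/5).
Reached (1/5) = 1. Collecting the sign flips along the way, the symbol is -1.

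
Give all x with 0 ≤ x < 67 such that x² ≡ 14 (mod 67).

Since 67 ≡ 3 (mod 4), a square root of 14 is 14^((67+1)/4) = 14^17 mod 67.
Repeated squaring: 14^2≡62, 14^4≡25, 14^8≡22, 14^16≡15 (mod 67).
14^17 = 14^(16+1) ≡ 9 (mod 67).
Check: 9² = 81 ≡ 14 (mod 67). The two roots are 9 and 58.

9, 58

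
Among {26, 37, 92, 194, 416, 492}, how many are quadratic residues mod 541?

5

(26/541) = +1 → QR.
(37/541) = -1 → non-residue.
(92/541) = +1 → QR.
(194/541) = +1 → QR.
(416/541) = +1 → QR.
(492/541) = +1 → QR.
Total quadratic residues among the 6: 5.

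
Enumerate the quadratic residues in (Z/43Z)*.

1 4 6 9 10 11 13 14 15 16 17 21 23 24 25 31 35 36 38 40 41

Square k = 1,…,21 (k and 43−k give the same square):
1²=1, 2²=4, 3²=9, 4²=16, 5²=25, 6²=36, 7²≡6, 8²≡21, 9²≡38, 10²≡14, 11²≡35, 12²≡15, 13²≡40, 14²≡24, 15²≡10, 16²≡41, 17²≡31, 18²≡23, 19²≡17, 20²≡13, 21²≡11 (mod 43).
So the quadratic residues mod 43 are {1, 4, 6, 9, 10, 11, 13, 14, 15, 16, 17, 21, 23, 24, 25, 31, 35, 36, 38, 40, 41}.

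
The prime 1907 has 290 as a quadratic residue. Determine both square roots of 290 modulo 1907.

727, 1180

Since 1907 ≡ 3 (mod 4), a square root of 290 is 290^((1907+1)/4) = 290^477 mod 1907.
Repeated squaring: 290^2≡192, 290^4≡631, 290^8≡1505, 290^16≡1416, 290^32≡799, 290^64≡1463, 290^128≡715, 290^256≡149 (mod 1907).
290^477 = 290^(256+128+64+16+8+4+1) ≡ 1180 (mod 1907).
Check: 1180² = 1392400 ≡ 290 (mod 1907). The two roots are 727 and 1180.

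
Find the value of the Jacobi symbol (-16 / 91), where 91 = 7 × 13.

First reduce: -16 ≡ 75 (mod 91).
Reciprocity: 75 ≡ 3 and 91 ≡ 3 (mod 4), so (75/91) = −(91/75).
Reduce top mod 75: now compute (16/75).
Pull out 2^4: since 75 ≡ 3 (mod 8), (2/75) = -1, so (2/75)^4 = +1.
Reached (1/75) = 1. Collecting the sign flips along the way, the symbol is -1.

-1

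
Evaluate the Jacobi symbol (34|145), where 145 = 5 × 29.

Pull out 2: since 145 ≡ 1 (mod 8), (2/145) = +1.
Reciprocity: 17 ≡ 1 and 145 ≡ 1 (mod 4), so (17/145) = +(145/17).
Reduce top mod 17: now compute (9/17).
Reciprocity: 9 ≡ 1 and 17 ≡ 1 (mod 4), so (9/17) = +(17/9).
Reduce top mod 9: now compute (8/9).
Pull out 2^3: since 9 ≡ 1 (mod 8), (2/9) = +1, so (2/9)^3 = +1.
Reached (1/9) = 1. Collecting the sign flips along the way, the symbol is +1.

1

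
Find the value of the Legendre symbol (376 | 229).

Euler's criterion: (376/229) ≡ 147^114 (mod 229).
147^2 ≡ 83 (mod 229)
147^4 ≡ 19 (mod 229)
147^8 ≡ 132 (mod 229)
147^16 ≡ 20 (mod 229)
147^32 ≡ 171 (mod 229)
147^64 ≡ 158 (mod 229)
147^114 = 147^(64+32+16+2) ≡ 1 (mod 229).
Result is 1, so (376/229) = 1.

1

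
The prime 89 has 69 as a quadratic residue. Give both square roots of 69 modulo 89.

43, 46

89 ≡ 1 (mod 4), so we find a root by search.
Trying successive values, 43² = 1849 ≡ 69 (mod 89). The other root is 89 − 43 = 46.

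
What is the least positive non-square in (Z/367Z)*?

3

(2/367) = +1, so 2 is a residue.
(3/367) = −1, so 3 is the smallest positive non-residue mod 367.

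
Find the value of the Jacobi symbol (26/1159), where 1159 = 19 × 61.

Pull out 2: since 1159 ≡ 7 (mod 8), (2/1159) = +1.
Reciprocity: 13 ≡ 1 and 1159 ≡ 3 (mod 4), so (13/1159) = +(1159/13).
Reduce top mod 13: now compute (2/13).
Pull out 2: since 13 ≡ 5 (mod 8), (2/13) = -1.
Reached (1/13) = 1. Collecting the sign flips along the way, the symbol is -1.

-1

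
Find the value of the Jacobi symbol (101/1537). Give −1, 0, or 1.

Reciprocity: 101 ≡ 1 and 1537 ≡ 1 (mod 4), so (101/1537) = +(1537/101).
Reduce top mod 101: now compute (22/101).
Pull out 2: since 101 ≡ 5 (mod 8), (2/101) = -1.
Reciprocity: 11 ≡ 3 and 101 ≡ 1 (mod 4), so (11/101) = +(101/11).
Reduce top mod 11: now compute (2/11).
Pull out 2: since 11 ≡ 3 (mod 8), (2/11) = -1.
Reached (1/11) = 1. Collecting the sign flips along the way, the symbol is +1.

1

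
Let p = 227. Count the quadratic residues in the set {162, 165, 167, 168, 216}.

(162/227) = -1 → non-residue.
(165/227) = -1 → non-residue.
(167/227) = +1 → QR.
(168/227) = -1 → non-residue.
(216/227) = -1 → non-residue.
Total quadratic residues among the 5: 1.

1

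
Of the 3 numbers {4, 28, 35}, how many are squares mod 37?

2

(4/37) = +1 → QR.
(28/37) = +1 → QR.
(35/37) = -1 → non-residue.
Total quadratic residues among the 3: 2.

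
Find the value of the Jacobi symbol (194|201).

-1

Pull out 2: since 201 ≡ 1 (mod 8), (2/201) = +1.
Reciprocity: 97 ≡ 1 and 201 ≡ 1 (mod 4), so (97/201) = +(201/97).
Reduce top mod 97: now compute (7/97).
Reciprocity: 7 ≡ 3 and 97 ≡ 1 (mod 4), so (7/97) = +(97/7).
Reduce top mod 7: now compute (6/7).
Pull out 2: since 7 ≡ 7 (mod 8), (2/7) = +1.
Reciprocity: 3 ≡ 3 and 7 ≡ 3 (mod 4), so (3/7) = −(7/3).
Reduce top mod 3: now compute (1/3).
Reached (1/3) = 1. Collecting the sign flips along the way, the symbol is -1.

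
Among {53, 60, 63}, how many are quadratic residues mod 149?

(53/149) = +1 → QR.
(60/149) = -1 → non-residue.
(63/149) = +1 → QR.
Total quadratic residues among the 3: 2.

2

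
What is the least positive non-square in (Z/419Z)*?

(2/419) = −1, so 2 is the smallest positive non-residue mod 419.

2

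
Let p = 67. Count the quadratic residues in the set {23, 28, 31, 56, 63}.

(23/67) = +1 → QR.
(28/67) = -1 → non-residue.
(31/67) = -1 → non-residue.
(56/67) = +1 → QR.
(63/67) = -1 → non-residue.
Total quadratic residues among the 5: 2.

2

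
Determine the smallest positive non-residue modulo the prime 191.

7

(2/191) = +1, so 2 is a residue.
(3/191) = +1, so 3 is a residue.
(4/191) = +1, so 4 is a residue.
(5/191) = +1, so 5 is a residue.
(6/191) = +1, so 6 is a residue.
(7/191) = −1, so 7 is the smallest positive non-residue mod 191.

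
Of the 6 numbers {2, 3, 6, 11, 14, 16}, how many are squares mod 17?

(2/17) = +1 → QR.
(3/17) = -1 → non-residue.
(6/17) = -1 → non-residue.
(11/17) = -1 → non-residue.
(14/17) = -1 → non-residue.
(16/17) = +1 → QR.
Total quadratic residues among the 6: 2.

2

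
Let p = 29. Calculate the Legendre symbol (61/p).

First reduce: 61 ≡ 3 (mod 29).
Reciprocity: 3 ≡ 3 and 29 ≡ 1 (mod 4), so (3/29) = +(29/3).
Reduce top mod 3: now compute (2/3).
Pull out 2: since 3 ≡ 3 (mod 8), (2/3) = -1.
Reached (1/3) = 1. Collecting the sign flips along the way, the symbol is -1.

-1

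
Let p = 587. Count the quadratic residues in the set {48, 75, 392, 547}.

(48/587) = +1 → QR.
(75/587) = +1 → QR.
(392/587) = -1 → non-residue.
(547/587) = -1 → non-residue.
Total quadratic residues among the 4: 2.

2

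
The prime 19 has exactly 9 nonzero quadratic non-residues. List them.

Square k = 1,…,9 (k and 19−k give the same square):
1²=1, 2²=4, 3²=9, 4²=16, 5²≡6, 6²≡17, 7²≡11, 8²≡7, 9²≡5 (mod 19).
The residues are {1, 4, 5, 6, 7, 9, 11, 16, 17}; the non-residues are the remaining 9 nonzero classes.

2,3,8,10,12,13,14,15,18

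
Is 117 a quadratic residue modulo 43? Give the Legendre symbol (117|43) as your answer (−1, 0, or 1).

1

Euler's criterion: (117/43) ≡ 31^21 (mod 43).
31^2 ≡ 15 (mod 43)
31^4 ≡ 10 (mod 43)
31^8 ≡ 14 (mod 43)
31^16 ≡ 24 (mod 43)
31^21 = 31^(16+4+1) ≡ 1 (mod 43).
Result is 1, so (117/43) = 1.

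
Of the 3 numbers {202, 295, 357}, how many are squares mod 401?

1

(202/401) = -1 → non-residue.
(295/401) = -1 → non-residue.
(357/401) = +1 → QR.
Total quadratic residues among the 3: 1.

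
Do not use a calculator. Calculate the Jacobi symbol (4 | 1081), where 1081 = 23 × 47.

1

Pull out 2^2: since 1081 ≡ 1 (mod 8), (2/1081) = +1, so (2/1081)^2 = +1.
Reached (1/1081) = 1. Collecting the sign flips along the way, the symbol is +1.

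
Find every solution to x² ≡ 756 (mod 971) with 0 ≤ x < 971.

Since 971 ≡ 3 (mod 4), a square root of 756 is 756^((971+1)/4) = 756^243 mod 971.
Repeated squaring: 756^2≡588, 756^4≡68, 756^8≡740, 756^16≡927, 756^32≡965, 756^64≡36, 756^128≡325 (mod 971).
756^243 = 756^(128+64+32+16+2+1) ≡ 400 (mod 971).
Check: 400² = 160000 ≡ 756 (mod 971). The two roots are 400 and 571.

400, 571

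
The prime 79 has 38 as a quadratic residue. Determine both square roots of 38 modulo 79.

Since 79 ≡ 3 (mod 4), a square root of 38 is 38^((79+1)/4) = 38^20 mod 79.
Repeated squaring: 38^2≡22, 38^4≡10, 38^8≡21, 38^16≡46 (mod 79).
38^20 = 38^(16+4) ≡ 65 (mod 79).
Check: 65² = 4225 ≡ 38 (mod 79). The two roots are 14 and 65.

14, 65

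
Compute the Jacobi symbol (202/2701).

1

Pull out 2: since 2701 ≡ 5 (mod 8), (2/2701) = -1.
Reciprocity: 101 ≡ 1 and 2701 ≡ 1 (mod 4), so (101/2701) = +(2701/101).
Reduce top mod 101: now compute (75/101).
Reciprocity: 75 ≡ 3 and 101 ≡ 1 (mod 4), so (75/101) = +(101/75).
Reduce top mod 75: now compute (26/75).
Pull out 2: since 75 ≡ 3 (mod 8), (2/75) = -1.
Reciprocity: 13 ≡ 1 and 75 ≡ 3 (mod 4), so (13/75) = +(75/13).
Reduce top mod 13: now compute (10/13).
Pull out 2: since 13 ≡ 5 (mod 8), (2/13) = -1.
Reciprocity: 5 ≡ 1 and 13 ≡ 1 (mod 4), so (5/13) = +(13/5).
Reduce top mod 5: now compute (3/5).
Reciprocity: 3 ≡ 3 and 5 ≡ 1 (mod 4), so (3/5) = +(5/3).
Reduce top mod 3: now compute (2/3).
Pull out 2: since 3 ≡ 3 (mod 8), (2/3) = -1.
Reached (1/3) = 1. Collecting the sign flips along the way, the symbol is +1.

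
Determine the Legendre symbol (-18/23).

-1

Euler's criterion: (-18/23) ≡ 5^11 (mod 23).
5^2 ≡ 2 (mod 23)
5^4 ≡ 4 (mod 23)
5^8 ≡ 16 (mod 23)
5^11 = 5^(8+2+1) ≡ 22 (mod 23).
Result is 22 ≡ −1, so (-18/23) = −1.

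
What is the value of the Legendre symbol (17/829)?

Euler's criterion: (17/829) ≡ 17^414 (mod 829).
17^2 ≡ 289 (mod 829)
17^4 ≡ 621 (mod 829)
17^8 ≡ 156 (mod 829)
17^16 ≡ 295 (mod 829)
17^32 ≡ 809 (mod 829)
17^64 ≡ 400 (mod 829)
17^128 ≡ 3 (mod 829)
17^256 ≡ 9 (mod 829)
17^414 = 17^(256+128+16+8+4+2) ≡ 1 (mod 829).
Result is 1, so (17/829) = 1.

1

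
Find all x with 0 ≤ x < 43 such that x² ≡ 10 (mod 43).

15, 28

Since 43 ≡ 3 (mod 4), a square root of 10 is 10^((43+1)/4) = 10^11 mod 43.
Repeated squaring: 10^2≡14, 10^4≡24, 10^8≡17 (mod 43).
10^11 = 10^(8+2+1) ≡ 15 (mod 43).
Check: 15² = 225 ≡ 10 (mod 43). The two roots are 15 and 28.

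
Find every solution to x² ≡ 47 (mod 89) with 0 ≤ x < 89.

89 ≡ 1 (mod 4), so we find a root by search.
Trying successive values, 15² = 225 ≡ 47 (mod 89). The other root is 89 − 15 = 74.

15, 74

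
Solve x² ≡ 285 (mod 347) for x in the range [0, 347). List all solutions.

Since 347 ≡ 3 (mod 4), a square root of 285 is 285^((347+1)/4) = 285^87 mod 347.
Repeated squaring: 285^2≡27, 285^4≡35, 285^8≡184, 285^16≡197, 285^32≡292, 285^64≡249 (mod 347).
285^87 = 285^(64+16+4+2+1) ≡ 85 (mod 347).
Check: 85² = 7225 ≡ 285 (mod 347). The two roots are 85 and 262.

85, 262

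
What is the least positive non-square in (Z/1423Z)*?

(2/1423) = +1, so 2 is a residue.
(3/1423) = −1, so 3 is the smallest positive non-residue mod 1423.

3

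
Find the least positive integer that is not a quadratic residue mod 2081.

(2/2081) = +1, so 2 is a residue.
(3/2081) = −1, so 3 is the smallest positive non-residue mod 2081.

3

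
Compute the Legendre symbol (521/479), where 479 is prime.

First reduce: 521 ≡ 42 (mod 479).
Pull out 2: since 479 ≡ 7 (mod 8), (2/479) = +1.
Reciprocity: 21 ≡ 1 and 479 ≡ 3 (mod 4), so (21/479) = +(479/21).
Reduce top mod 21: now compute (17/21).
Reciprocity: 17 ≡ 1 and 21 ≡ 1 (mod 4), so (17/21) = +(21/17).
Reduce top mod 17: now compute (4/17).
Pull out 2^2: since 17 ≡ 1 (mod 8), (2/17) = +1, so (2/17)^2 = +1.
Reached (1/17) = 1. Collecting the sign flips along the way, the symbol is +1.

1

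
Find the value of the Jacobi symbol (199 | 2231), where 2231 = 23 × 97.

Reciprocity: 199 ≡ 3 and 2231 ≡ 3 (mod 4), so (199/2231) = −(2231/199).
Reduce top mod 199: now compute (42/199).
Pull out 2: since 199 ≡ 7 (mod 8), (2/199) = +1.
Reciprocity: 21 ≡ 1 and 199 ≡ 3 (mod 4), so (21/199) = +(199/21).
Reduce top mod 21: now compute (10/21).
Pull out 2: since 21 ≡ 5 (mod 8), (2/21) = -1.
Reciprocity: 5 ≡ 1 and 21 ≡ 1 (mod 4), so (5/21) = +(21/5).
Reduce top mod 5: now compute (1/5).
Reached (1/5) = 1. Collecting the sign flips along the way, the symbol is +1.

1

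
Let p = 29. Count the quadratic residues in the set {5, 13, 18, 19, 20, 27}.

3

(5/29) = +1 → QR.
(13/29) = +1 → QR.
(18/29) = -1 → non-residue.
(19/29) = -1 → non-residue.
(20/29) = +1 → QR.
(27/29) = -1 → non-residue.
Total quadratic residues among the 6: 3.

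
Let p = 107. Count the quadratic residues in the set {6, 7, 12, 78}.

(6/107) = -1 → non-residue.
(7/107) = -1 → non-residue.
(12/107) = +1 → QR.
(78/107) = -1 → non-residue.
Total quadratic residues among the 4: 1.

1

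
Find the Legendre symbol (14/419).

-1

Pull out 2: since 419 ≡ 3 (mod 8), (2/419) = -1.
Reciprocity: 7 ≡ 3 and 419 ≡ 3 (mod 4), so (7/419) = −(419/7).
Reduce top mod 7: now compute (6/7).
Pull out 2: since 7 ≡ 7 (mod 8), (2/7) = +1.
Reciprocity: 3 ≡ 3 and 7 ≡ 3 (mod 4), so (3/7) = −(7/3).
Reduce top mod 3: now compute (1/3).
Reached (1/3) = 1. Collecting the sign flips along the way, the symbol is -1.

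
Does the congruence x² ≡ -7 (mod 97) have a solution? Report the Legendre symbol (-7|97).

-1

Euler's criterion: (-7/97) ≡ 90^48 (mod 97).
90^2 ≡ 49 (mod 97)
90^4 ≡ 73 (mod 97)
90^8 ≡ 91 (mod 97)
90^16 ≡ 36 (mod 97)
90^32 ≡ 35 (mod 97)
90^48 = 90^(32+16) ≡ 96 (mod 97).
Result is 96 ≡ −1, so (-7/97) = −1.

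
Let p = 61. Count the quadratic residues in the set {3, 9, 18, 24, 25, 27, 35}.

4

(3/61) = +1 → QR.
(9/61) = +1 → QR.
(18/61) = -1 → non-residue.
(24/61) = -1 → non-residue.
(25/61) = +1 → QR.
(27/61) = +1 → QR.
(35/61) = -1 → non-residue.
Total quadratic residues among the 7: 4.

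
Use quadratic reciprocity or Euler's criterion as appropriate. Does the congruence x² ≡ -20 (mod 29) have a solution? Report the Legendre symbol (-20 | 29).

1

Euler's criterion: (-20/29) ≡ 9^14 (mod 29).
9^2 ≡ 23 (mod 29)
9^4 ≡ 7 (mod 29)
9^8 ≡ 20 (mod 29)
9^14 = 9^(8+4+2) ≡ 1 (mod 29).
Result is 1, so (-20/29) = 1.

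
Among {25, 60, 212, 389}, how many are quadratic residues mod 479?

(25/479) = +1 → QR.
(60/479) = +1 → QR.
(212/479) = -1 → non-residue.
(389/479) = -1 → non-residue.
Total quadratic residues among the 4: 2.

2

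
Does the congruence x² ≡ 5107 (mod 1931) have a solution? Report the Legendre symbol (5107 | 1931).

First reduce: 5107 ≡ 1245 (mod 1931).
Reciprocity: 1245 ≡ 1 and 1931 ≡ 3 (mod 4), so (1245/1931) = +(1931/1245).
Reduce top mod 1245: now compute (686/1245).
Pull out 2: since 1245 ≡ 5 (mod 8), (2/1245) = -1.
Reciprocity: 343 ≡ 3 and 1245 ≡ 1 (mod 4), so (343/1245) = +(1245/343).
Reduce top mod 343: now compute (216/343).
Pull out 2^3: since 343 ≡ 7 (mod 8), (2/343) = +1, so (2/343)^3 = +1.
Reciprocity: 27 ≡ 3 and 343 ≡ 3 (mod 4), so (27/343) = −(343/27).
Reduce top mod 27: now compute (19/27).
Reciprocity: 19 ≡ 3 and 27 ≡ 3 (mod 4), so (19/27) = −(27/19).
Reduce top mod 19: now compute (8/19).
Pull out 2^3: since 19 ≡ 3 (mod 8), (2/19) = -1, so (2/19)^3 = -1.
Reached (1/19) = 1. Collecting the sign flips along the way, the symbol is +1.

1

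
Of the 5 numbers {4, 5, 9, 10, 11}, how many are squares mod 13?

3

(4/13) = +1 → QR.
(5/13) = -1 → non-residue.
(9/13) = +1 → QR.
(10/13) = +1 → QR.
(11/13) = -1 → non-residue.
Total quadratic residues among the 5: 3.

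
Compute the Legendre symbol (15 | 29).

Euler's criterion: (15/29) ≡ 15^14 (mod 29).
15^2 ≡ 22 (mod 29)
15^4 ≡ 20 (mod 29)
15^8 ≡ 23 (mod 29)
15^14 = 15^(8+4+2) ≡ 28 (mod 29).
Result is 28 ≡ −1, so (15/29) = −1.

-1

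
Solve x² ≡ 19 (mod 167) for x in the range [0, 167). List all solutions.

55, 112

Since 167 ≡ 3 (mod 4), a square root of 19 is 19^((167+1)/4) = 19^42 mod 167.
Repeated squaring: 19^2≡27, 19^4≡61, 19^8≡47, 19^16≡38, 19^32≡108 (mod 167).
19^42 = 19^(32+8+2) ≡ 112 (mod 167).
Check: 112² = 12544 ≡ 19 (mod 167). The two roots are 55 and 112.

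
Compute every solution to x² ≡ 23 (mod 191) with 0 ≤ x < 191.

Since 191 ≡ 3 (mod 4), a square root of 23 is 23^((191+1)/4) = 23^48 mod 191.
Repeated squaring: 23^2≡147, 23^4≡26, 23^8≡103, 23^16≡104, 23^32≡120 (mod 191).
23^48 = 23^(32+16) ≡ 65 (mod 191).
Check: 65² = 4225 ≡ 23 (mod 191). The two roots are 65 and 126.

65, 126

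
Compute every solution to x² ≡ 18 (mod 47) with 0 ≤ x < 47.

Since 47 ≡ 3 (mod 4), a square root of 18 is 18^((47+1)/4) = 18^12 mod 47.
Repeated squaring: 18^2≡42, 18^4≡25, 18^8≡14 (mod 47).
18^12 = 18^(8+4) ≡ 21 (mod 47).
Check: 21² = 441 ≡ 18 (mod 47). The two roots are 21 and 26.

21, 26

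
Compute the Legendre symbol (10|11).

-1

Pull out 2: since 11 ≡ 3 (mod 8), (2/11) = -1.
Reciprocity: 5 ≡ 1 and 11 ≡ 3 (mod 4), so (5/11) = +(11/5).
Reduce top mod 5: now compute (1/5).
Reached (1/5) = 1. Collecting the sign flips along the way, the symbol is -1.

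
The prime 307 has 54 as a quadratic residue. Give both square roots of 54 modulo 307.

19, 288

Since 307 ≡ 3 (mod 4), a square root of 54 is 54^((307+1)/4) = 54^77 mod 307.
Repeated squaring: 54^2≡153, 54^4≡77, 54^8≡96, 54^16≡6, 54^32≡36, 54^64≡68 (mod 307).
54^77 = 54^(64+8+4+1) ≡ 19 (mod 307).
Check: 19² = 361 ≡ 54 (mod 307). The two roots are 19 and 288.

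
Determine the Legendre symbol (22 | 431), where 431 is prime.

Pull out 2: since 431 ≡ 7 (mod 8), (2/431) = +1.
Reciprocity: 11 ≡ 3 and 431 ≡ 3 (mod 4), so (11/431) = −(431/11).
Reduce top mod 11: now compute (2/11).
Pull out 2: since 11 ≡ 3 (mod 8), (2/11) = -1.
Reached (1/11) = 1. Collecting the sign flips along the way, the symbol is +1.

1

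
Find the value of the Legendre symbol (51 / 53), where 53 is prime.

Reciprocity: 51 ≡ 3 and 53 ≡ 1 (mod 4), so (51/53) = +(53/51).
Reduce top mod 51: now compute (2/51).
Pull out 2: since 51 ≡ 3 (mod 8), (2/51) = -1.
Reached (1/51) = 1. Collecting the sign flips along the way, the symbol is -1.

-1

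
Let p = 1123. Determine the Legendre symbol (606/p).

-1

Pull out 2: since 1123 ≡ 3 (mod 8), (2/1123) = -1.
Reciprocity: 303 ≡ 3 and 1123 ≡ 3 (mod 4), so (303/1123) = −(1123/303).
Reduce top mod 303: now compute (214/303).
Pull out 2: since 303 ≡ 7 (mod 8), (2/303) = +1.
Reciprocity: 107 ≡ 3 and 303 ≡ 3 (mod 4), so (107/303) = −(303/107).
Reduce top mod 107: now compute (89/107).
Reciprocity: 89 ≡ 1 and 107 ≡ 3 (mod 4), so (89/107) = +(107/89).
Reduce top mod 89: now compute (18/89).
Pull out 2: since 89 ≡ 1 (mod 8), (2/89) = +1.
Reciprocity: 9 ≡ 1 and 89 ≡ 1 (mod 4), so (9/89) = +(89/9).
Reduce top mod 9: now compute (8/9).
Pull out 2^3: since 9 ≡ 1 (mod 8), (2/9) = +1, so (2/9)^3 = +1.
Reached (1/9) = 1. Collecting the sign flips along the way, the symbol is -1.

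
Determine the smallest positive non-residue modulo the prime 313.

(2/313) = +1, so 2 is a residue.
(3/313) = +1, so 3 is a residue.
(4/313) = +1, so 4 is a residue.
(5/313) = −1, so 5 is the smallest positive non-residue mod 313.

5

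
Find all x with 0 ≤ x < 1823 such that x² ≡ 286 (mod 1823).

721, 1102

Since 1823 ≡ 3 (mod 4), a square root of 286 is 286^((1823+1)/4) = 286^456 mod 1823.
Repeated squaring: 286^2≡1584, 286^4≡608, 286^8≡1418, 286^16≡1778, 286^32≡202, 286^64≡698, 286^128≡463, 286^256≡1078 (mod 1823).
286^456 = 286^(256+128+64+8) ≡ 1102 (mod 1823).
Check: 1102² = 1214404 ≡ 286 (mod 1823). The two roots are 721 and 1102.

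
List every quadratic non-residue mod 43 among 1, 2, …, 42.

Square k = 1,…,21 (k and 43−k give the same square):
1²=1, 2²=4, 3²=9, 4²=16, 5²=25, 6²=36, 7²≡6, 8²≡21, 9²≡38, 10²≡14, 11²≡35, 12²≡15, 13²≡40, 14²≡24, 15²≡10, 16²≡41, 17²≡31, 18²≡23, 19²≡17, 20²≡13, 21²≡11 (mod 43).
The residues are {1, 4, 6, 9, 10, 11, 13, 14, 15, 16, 17, 21, 23, 24, 25, 31, 35, 36, 38, 40, 41}; the non-residues are the remaining 21 nonzero classes.

2, 3, 5, 7, 8, 12, 18, 19, 20, 22, 26, 27, 28, 29, 30, 32, 33, 34, 37, 39, 42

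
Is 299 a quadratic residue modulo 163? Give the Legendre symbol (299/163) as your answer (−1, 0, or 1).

1

Euler's criterion: (299/163) ≡ 136^81 (mod 163).
136^2 ≡ 77 (mod 163)
136^4 ≡ 61 (mod 163)
136^8 ≡ 135 (mod 163)
136^16 ≡ 132 (mod 163)
136^32 ≡ 146 (mod 163)
136^64 ≡ 126 (mod 163)
136^81 = 136^(64+16+1) ≡ 1 (mod 163).
Result is 1, so (299/163) = 1.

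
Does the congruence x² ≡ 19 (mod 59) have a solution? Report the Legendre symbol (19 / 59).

1

Euler's criterion: (19/59) ≡ 19^29 (mod 59).
19^2 ≡ 7 (mod 59)
19^4 ≡ 49 (mod 59)
19^8 ≡ 41 (mod 59)
19^16 ≡ 29 (mod 59)
19^29 = 19^(16+8+4+1) ≡ 1 (mod 59).
Result is 1, so (19/59) = 1.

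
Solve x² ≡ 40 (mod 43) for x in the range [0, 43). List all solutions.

13, 30

Since 43 ≡ 3 (mod 4), a square root of 40 is 40^((43+1)/4) = 40^11 mod 43.
Repeated squaring: 40^2≡9, 40^4≡38, 40^8≡25 (mod 43).
40^11 = 40^(8+2+1) ≡ 13 (mod 43).
Check: 13² = 169 ≡ 40 (mod 43). The two roots are 13 and 30.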